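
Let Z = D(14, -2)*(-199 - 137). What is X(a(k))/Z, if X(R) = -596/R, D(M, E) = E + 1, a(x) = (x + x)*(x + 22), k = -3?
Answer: 149/9576 ≈ 0.015560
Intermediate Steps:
a(x) = 2*x*(22 + x) (a(x) = (2*x)*(22 + x) = 2*x*(22 + x))
D(M, E) = 1 + E
Z = 336 (Z = (1 - 2)*(-199 - 137) = -1*(-336) = 336)
X(a(k))/Z = -596*(-1/(6*(22 - 3)))/336 = -596/(2*(-3)*19)*(1/336) = -596/(-114)*(1/336) = -596*(-1/114)*(1/336) = (298/57)*(1/336) = 149/9576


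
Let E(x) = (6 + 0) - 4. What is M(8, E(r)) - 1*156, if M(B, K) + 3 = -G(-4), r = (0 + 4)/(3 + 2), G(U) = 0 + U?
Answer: -155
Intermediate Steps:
G(U) = U
r = ⅘ (r = 4/5 = 4*(⅕) = ⅘ ≈ 0.80000)
E(x) = 2 (E(x) = 6 - 4 = 2)
M(B, K) = 1 (M(B, K) = -3 - 1*(-4) = -3 + 4 = 1)
M(8, E(r)) - 1*156 = 1 - 1*156 = 1 - 156 = -155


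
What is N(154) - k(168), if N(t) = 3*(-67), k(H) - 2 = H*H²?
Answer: -4741835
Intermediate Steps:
k(H) = 2 + H³ (k(H) = 2 + H*H² = 2 + H³)
N(t) = -201
N(154) - k(168) = -201 - (2 + 168³) = -201 - (2 + 4741632) = -201 - 1*4741634 = -201 - 4741634 = -4741835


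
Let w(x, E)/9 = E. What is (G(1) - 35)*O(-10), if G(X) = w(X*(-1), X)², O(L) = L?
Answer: -460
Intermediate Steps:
w(x, E) = 9*E
G(X) = 81*X² (G(X) = (9*X)² = 81*X²)
(G(1) - 35)*O(-10) = (81*1² - 35)*(-10) = (81*1 - 35)*(-10) = (81 - 35)*(-10) = 46*(-10) = -460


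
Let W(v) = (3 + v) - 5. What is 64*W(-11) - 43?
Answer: -875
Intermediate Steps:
W(v) = -2 + v
64*W(-11) - 43 = 64*(-2 - 11) - 43 = 64*(-13) - 43 = -832 - 43 = -875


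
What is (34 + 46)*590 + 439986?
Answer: 487186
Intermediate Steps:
(34 + 46)*590 + 439986 = 80*590 + 439986 = 47200 + 439986 = 487186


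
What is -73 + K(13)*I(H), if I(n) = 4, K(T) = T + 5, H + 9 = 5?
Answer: -1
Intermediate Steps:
H = -4 (H = -9 + 5 = -4)
K(T) = 5 + T
-73 + K(13)*I(H) = -73 + (5 + 13)*4 = -73 + 18*4 = -73 + 72 = -1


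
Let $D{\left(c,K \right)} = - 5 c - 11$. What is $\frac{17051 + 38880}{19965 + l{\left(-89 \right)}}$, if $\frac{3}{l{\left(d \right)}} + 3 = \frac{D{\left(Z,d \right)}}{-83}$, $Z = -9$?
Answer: $\frac{15828473}{5649846} \approx 2.8016$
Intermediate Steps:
$D{\left(c,K \right)} = -11 - 5 c$
$l{\left(d \right)} = - \frac{249}{283}$ ($l{\left(d \right)} = \frac{3}{-3 + \frac{-11 - -45}{-83}} = \frac{3}{-3 + \left(-11 + 45\right) \left(- \frac{1}{83}\right)} = \frac{3}{-3 + 34 \left(- \frac{1}{83}\right)} = \frac{3}{-3 - \frac{34}{83}} = \frac{3}{- \frac{283}{83}} = 3 \left(- \frac{83}{283}\right) = - \frac{249}{283}$)
$\frac{17051 + 38880}{19965 + l{\left(-89 \right)}} = \frac{17051 + 38880}{19965 - \frac{249}{283}} = \frac{55931}{\frac{5649846}{283}} = 55931 \cdot \frac{283}{5649846} = \frac{15828473}{5649846}$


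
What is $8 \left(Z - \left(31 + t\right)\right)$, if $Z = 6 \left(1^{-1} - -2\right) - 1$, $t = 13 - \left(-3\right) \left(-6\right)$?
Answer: $-72$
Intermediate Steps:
$t = -5$ ($t = 13 - 18 = -5$)
$Z = 17$ ($Z = 6 \left(1 + 2\right) - 1 = 6 \cdot 3 - 1 = 18 - 1 = 17$)
$8 \left(Z - \left(31 + t\right)\right) = 8 \left(17 - 26\right) = 8 \left(-9\right) = -72$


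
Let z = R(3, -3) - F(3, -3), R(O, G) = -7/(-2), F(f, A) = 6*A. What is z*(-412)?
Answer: -8858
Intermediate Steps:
R(O, G) = 7/2 (R(O, G) = -7*(-1/2) = 7/2)
z = 43/2 (z = 7/2 - 6*(-3) = 7/2 - 1*(-18) = 7/2 + 18 = 43/2 ≈ 21.500)
z*(-412) = (43/2)*(-412) = -8858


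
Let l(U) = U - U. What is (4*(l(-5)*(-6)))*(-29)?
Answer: 0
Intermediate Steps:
l(U) = 0
(4*(l(-5)*(-6)))*(-29) = (4*(0*(-6)))*(-29) = (4*0)*(-29) = 0*(-29) = 0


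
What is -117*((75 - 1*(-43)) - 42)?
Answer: -8892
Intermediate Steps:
-117*((75 - 1*(-43)) - 42) = -117*((75 + 43) - 42) = -117*(118 - 42) = -117*76 = -8892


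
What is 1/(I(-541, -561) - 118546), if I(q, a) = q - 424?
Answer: -1/119511 ≈ -8.3674e-6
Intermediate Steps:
I(q, a) = -424 + q
1/(I(-541, -561) - 118546) = 1/((-424 - 541) - 118546) = 1/(-965 - 118546) = 1/(-119511) = -1/119511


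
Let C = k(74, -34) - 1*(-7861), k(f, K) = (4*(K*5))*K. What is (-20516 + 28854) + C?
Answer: 39319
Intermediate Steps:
k(f, K) = 20*K**2 (k(f, K) = (4*(5*K))*K = (20*K)*K = 20*K**2)
C = 30981 (C = 20*(-34)**2 - 1*(-7861) = 20*1156 + 7861 = 23120 + 7861 = 30981)
(-20516 + 28854) + C = (-20516 + 28854) + 30981 = 8338 + 30981 = 39319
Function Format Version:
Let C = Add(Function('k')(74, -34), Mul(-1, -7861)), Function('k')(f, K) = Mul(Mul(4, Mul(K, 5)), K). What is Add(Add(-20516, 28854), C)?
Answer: 39319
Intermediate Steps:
Function('k')(f, K) = Mul(20, Pow(K, 2)) (Function('k')(f, K) = Mul(Mul(4, Mul(5, K)), K) = Mul(Mul(20, K), K) = Mul(20, Pow(K, 2)))
C = 30981 (C = Add(Mul(20, Pow(-34, 2)), Mul(-1, -7861)) = Add(Mul(20, 1156), 7861) = Add(23120, 7861) = 30981)
Add(Add(-20516, 28854), C) = Add(Add(-20516, 28854), 30981) = Add(8338, 30981) = 39319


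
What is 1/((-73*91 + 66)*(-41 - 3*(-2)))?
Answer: 1/230195 ≈ 4.3441e-6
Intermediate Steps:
1/((-73*91 + 66)*(-41 - 3*(-2))) = 1/((-6643 + 66)*(-41 + 6)) = 1/(-6577*(-35)) = 1/230195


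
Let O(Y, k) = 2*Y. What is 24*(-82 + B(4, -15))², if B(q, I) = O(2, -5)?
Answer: 146016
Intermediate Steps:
B(q, I) = 4 (B(q, I) = 2*2 = 4)
24*(-82 + B(4, -15))² = 24*(-82 + 4)² = 24*(-78)² = 24*6084 = 146016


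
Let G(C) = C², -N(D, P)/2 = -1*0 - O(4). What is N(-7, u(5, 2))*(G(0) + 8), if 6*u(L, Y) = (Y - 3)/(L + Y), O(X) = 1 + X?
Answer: 80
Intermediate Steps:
u(L, Y) = (-3 + Y)/(6*(L + Y)) (u(L, Y) = ((Y - 3)/(L + Y))/6 = ((-3 + Y)/(L + Y))/6 = (-3 + Y)/(6*(L + Y)))
N(D, P) = 10 (N(D, P) = -2*(-1*0 - (1 + 4)) = -2*(0 - 1*5) = -2*(0 - 5) = -2*(-5) = 10)
N(-7, u(5, 2))*(G(0) + 8) = 10*(0² + 8) = 10*(0 + 8) = 10*8 = 80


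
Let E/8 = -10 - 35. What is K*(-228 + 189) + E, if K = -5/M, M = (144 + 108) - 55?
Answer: -70725/197 ≈ -359.01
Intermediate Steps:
M = 197 (M = 252 - 55 = 197)
K = -5/197 ≈ -0.025381
E = -360 (E = 8*(-10 - 35) = 8*(-45) = -360)
K*(-228 + 189) + E = -5*(-228 + 189)/197 - 360 = -5/197*(-39) - 360 = 195/197 - 360 = -70725/197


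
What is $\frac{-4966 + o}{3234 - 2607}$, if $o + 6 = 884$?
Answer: $- \frac{4088}{627} \approx -6.5199$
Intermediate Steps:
$o = 878$ ($o = -6 + 884 = 878$)
$\frac{-4966 + o}{3234 - 2607} = \frac{-4966 + 878}{3234 - 2607} = - \frac{4088}{627}$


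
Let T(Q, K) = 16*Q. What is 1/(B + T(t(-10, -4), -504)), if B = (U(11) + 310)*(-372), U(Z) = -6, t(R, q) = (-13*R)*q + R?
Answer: -1/121568 ≈ -8.2258e-6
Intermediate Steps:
t(R, q) = R - 13*R*q (t(R, q) = -13*R*q + R = R - 13*R*q)
B = -113088 (B = (-6 + 310)*(-372) = 304*(-372) = -113088)
1/(B + T(t(-10, -4), -504)) = 1/(-113088 + 16*(-10*(1 - 13*(-4)))) = 1/(-113088 + 16*(-10*(1 + 52))) = 1/(-113088 + 16*(-10*53)) = 1/(-113088 + 16*(-530)) = 1/(-113088 - 8480) = 1/(-121568) = -1/121568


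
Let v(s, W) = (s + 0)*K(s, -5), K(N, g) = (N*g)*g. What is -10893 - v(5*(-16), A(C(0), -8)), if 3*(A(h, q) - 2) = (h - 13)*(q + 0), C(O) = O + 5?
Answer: -170893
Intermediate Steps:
C(O) = 5 + O
K(N, g) = N*g²
A(h, q) = 2 + q*(-13 + h)/3 (A(h, q) = 2 + ((h - 13)*(q + 0))/3 = 2 + ((-13 + h)*q)/3 = 2 + (q*(-13 + h))/3 = 2 + q*(-13 + h)/3)
v(s, W) = 25*s² (v(s, W) = (s + 0)*(s*(-5)²) = s*(s*25) = s*(25*s) = 25*s²)
-10893 - v(5*(-16), A(C(0), -8)) = -10893 - 25*(5*(-16))² = -10893 - 25*(-80)² = -10893 - 25*6400 = -10893 - 1*160000 = -10893 - 160000 = -170893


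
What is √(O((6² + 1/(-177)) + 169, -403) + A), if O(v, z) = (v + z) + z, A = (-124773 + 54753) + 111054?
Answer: 4*√79170330/177 ≈ 201.08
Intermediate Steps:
A = 41034 (A = -70020 + 111054 = 41034)
O(v, z) = v + 2*z
√(O((6² + 1/(-177)) + 169, -403) + A) = √((((6² + 1/(-177)) + 169) + 2*(-403)) + 41034) = √((((36 - 1/177) + 169) - 806) + 41034) = √(((6371/177 + 169) - 806) + 41034) = √((36284/177 - 806) + 41034) = √(-106378/177 + 41034) = √(7156640/177) = 4*√79170330/177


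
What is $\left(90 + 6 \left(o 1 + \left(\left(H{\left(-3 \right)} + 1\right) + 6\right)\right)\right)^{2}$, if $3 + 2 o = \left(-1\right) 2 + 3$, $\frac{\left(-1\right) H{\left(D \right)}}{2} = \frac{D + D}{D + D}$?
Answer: $12996$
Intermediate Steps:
$H{\left(D \right)} = -2$ ($H{\left(D \right)} = - 2 \frac{D + D}{D + D} = - 2 \frac{2 D}{2 D} = - 2 \cdot 2 D \frac{1}{2 D} = \left(-2\right) 1 = -2$)
$o = -1$ ($o = - \frac{3}{2} + \frac{\left(-1\right) 2 + 3}{2} = - \frac{3}{2} + \frac{-2 + 3}{2} = - \frac{3}{2} + \frac{1}{2} \cdot 1 = - \frac{3}{2} + \frac{1}{2} = -1$)
$\left(90 + 6 \left(o 1 + \left(\left(H{\left(-3 \right)} + 1\right) + 6\right)\right)\right)^{2} = \left(90 + 6 \left(\left(-1\right) 1 + \left(\left(-2 + 1\right) + 6\right)\right)\right)^{2} = \left(90 + 6 \left(-1 + \left(-1 + 6\right)\right)\right)^{2} = \left(90 + 6 \left(-1 + 5\right)\right)^{2} = \left(90 + 6 \cdot 4\right)^{2} = \left(90 + 24\right)^{2} = 114^{2} = 12996$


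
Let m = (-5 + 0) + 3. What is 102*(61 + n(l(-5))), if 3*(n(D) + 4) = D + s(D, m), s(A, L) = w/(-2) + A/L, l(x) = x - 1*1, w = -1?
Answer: 5729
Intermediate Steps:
m = -2 (m = -5 + 3 = -2)
l(x) = -1 + x (l(x) = x - 1 = -1 + x)
s(A, L) = ½ + A/L (s(A, L) = -1/(-2) + A/L = -1*(-½) + A/L = ½ + A/L)
n(D) = -23/6 + D/6 (n(D) = -4 + (D + (D + (½)*(-2))/(-2))/3 = -4 + (D - (D - 1)/2)/3 = -4 + (D - (-1 + D)/2)/3 = -4 + (D + (½ - D/2))/3 = -4 + (½ + D/2)/3 = -4 + (⅙ + D/6) = -23/6 + D/6)
102*(61 + n(l(-5))) = 102*(61 + (-23/6 + (-1 - 5)/6)) = 102*(61 + (-23/6 + (⅙)*(-6))) = 102*(61 + (-23/6 - 1)) = 102*(61 - 29/6) = 102*(337/6) = 5729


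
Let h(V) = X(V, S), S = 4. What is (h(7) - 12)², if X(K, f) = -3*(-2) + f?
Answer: 4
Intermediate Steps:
X(K, f) = 6 + f
h(V) = 10 (h(V) = 6 + 4 = 10)
(h(7) - 12)² = (10 - 12)² = (-2)² = 4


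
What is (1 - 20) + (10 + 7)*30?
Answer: 491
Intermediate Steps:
(1 - 20) + (10 + 7)*30 = -19 + 17*30 = -19 + 510 = 491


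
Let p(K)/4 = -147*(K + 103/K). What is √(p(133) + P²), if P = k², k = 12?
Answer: 16*I*√81681/19 ≈ 240.67*I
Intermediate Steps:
P = 144 (P = 12² = 144)
p(K) = -60564/K - 588*K (p(K) = 4*(-147*(K + 103/K)) = 4*(-15141/K - 147*K) = -60564/K - 588*K)
√(p(133) + P²) = √((-60564/133 - 588*133) + 144²) = √((-60564*1/133 - 78204) + 20736) = √((-8652/19 - 78204) + 20736) = √(-1494528/19 + 20736) = √(-1100544/19) = 16*I*√81681/19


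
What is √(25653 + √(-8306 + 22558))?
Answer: √(25653 + 2*√3563) ≈ 160.54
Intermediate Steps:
√(25653 + √(-8306 + 22558)) = √(25653 + √14252) = √(25653 + 2*√3563)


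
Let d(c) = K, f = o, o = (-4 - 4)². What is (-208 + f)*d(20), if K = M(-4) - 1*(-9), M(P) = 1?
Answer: -1440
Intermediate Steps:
o = 64 (o = (-8)² = 64)
f = 64
K = 10 (K = 1 - 1*(-9) = 1 + 9 = 10)
d(c) = 10
(-208 + f)*d(20) = (-208 + 64)*10 = -144*10 = -1440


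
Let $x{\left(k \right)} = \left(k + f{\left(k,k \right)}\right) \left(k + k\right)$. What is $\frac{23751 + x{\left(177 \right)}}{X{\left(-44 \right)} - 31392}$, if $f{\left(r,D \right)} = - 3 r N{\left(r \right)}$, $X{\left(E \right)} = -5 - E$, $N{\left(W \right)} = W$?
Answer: $\frac{11061663}{10451} \approx 1058.4$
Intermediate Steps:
$f{\left(r,D \right)} = - 3 r^{2}$ ($f{\left(r,D \right)} = - 3 r r = - 3 r^{2}$)
$x{\left(k \right)} = 2 k \left(k - 3 k^{2}\right)$ ($x{\left(k \right)} = \left(k - 3 k^{2}\right) \left(k + k\right) = \left(k - 3 k^{2}\right) 2 k = 2 k \left(k - 3 k^{2}\right)$)
$\frac{23751 + x{\left(177 \right)}}{X{\left(-44 \right)} - 31392} = \frac{23751 + 177^{2} \left(2 - 1062\right)}{\left(-5 - -44\right) - 31392} = \frac{23751 + 31329 \left(2 - 1062\right)}{\left(-5 + 44\right) - 31392} = \frac{23751 + 31329 \left(-1060\right)}{39 - 31392} = \frac{23751 - 33208740}{-31353} = \left(-33184989\right) \left(- \frac{1}{31353}\right) = \frac{11061663}{10451}$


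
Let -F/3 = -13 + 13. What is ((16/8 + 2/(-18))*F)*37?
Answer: 0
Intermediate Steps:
F = 0 (F = -3*(-13 + 13) = -3*0 = 0)
((16/8 + 2/(-18))*F)*37 = ((16/8 + 2/(-18))*0)*37 = ((16*(⅛) + 2*(-1/18))*0)*37 = ((2 - ⅑)*0)*37 = ((17/9)*0)*37 = 0*37 = 0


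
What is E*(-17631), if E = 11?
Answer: -193941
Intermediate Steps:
E*(-17631) = 11*(-17631) = -193941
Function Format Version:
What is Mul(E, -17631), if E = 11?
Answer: -193941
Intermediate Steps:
Mul(E, -17631) = Mul(11, -17631) = -193941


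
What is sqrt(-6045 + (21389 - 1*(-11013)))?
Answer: sqrt(26357) ≈ 162.35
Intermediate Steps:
sqrt(-6045 + (21389 - 1*(-11013))) = sqrt(-6045 + (21389 + 11013)) = sqrt(-6045 + 32402) = sqrt(26357)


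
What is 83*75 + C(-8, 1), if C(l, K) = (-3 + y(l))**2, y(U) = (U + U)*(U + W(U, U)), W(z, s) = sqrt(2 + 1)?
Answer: 22618 - 4000*sqrt(3) ≈ 15690.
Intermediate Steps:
W(z, s) = sqrt(3)
y(U) = 2*U*(U + sqrt(3)) (y(U) = (U + U)*(U + sqrt(3)) = (2*U)*(U + sqrt(3)) = 2*U*(U + sqrt(3)))
C(l, K) = (-3 + 2*l*(l + sqrt(3)))**2
83*75 + C(-8, 1) = 83*75 + (-3 + 2*(-8)*(-8 + sqrt(3)))**2 = 6225 + (-3 + (128 - 16*sqrt(3)))**2 = 6225 + (125 - 16*sqrt(3))**2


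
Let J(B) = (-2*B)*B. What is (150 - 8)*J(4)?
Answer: -4544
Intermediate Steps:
J(B) = -2*B²
(150 - 8)*J(4) = (150 - 8)*(-2*4²) = 142*(-2*16) = 142*(-32) = -4544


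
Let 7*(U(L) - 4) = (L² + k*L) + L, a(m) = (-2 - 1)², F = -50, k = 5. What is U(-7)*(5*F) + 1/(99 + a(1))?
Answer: -134999/108 ≈ -1250.0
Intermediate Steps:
a(m) = 9 (a(m) = (-3)² = 9)
U(L) = 4 + L²/7 + 6*L/7 (U(L) = 4 + ((L² + 5*L) + L)/7 = 4 + (L² + 6*L)/7 = 4 + (L²/7 + 6*L/7) = 4 + L²/7 + 6*L/7)
U(-7)*(5*F) + 1/(99 + a(1)) = (4 + (⅐)*(-7)² + (6/7)*(-7))*(5*(-50)) + 1/(99 + 9) = (4 + (⅐)*49 - 6)*(-250) + 1/108 = (4 + 7 - 6)*(-250) + 1/108 = 5*(-250) + 1/108 = -1250 + 1/108 = -134999/108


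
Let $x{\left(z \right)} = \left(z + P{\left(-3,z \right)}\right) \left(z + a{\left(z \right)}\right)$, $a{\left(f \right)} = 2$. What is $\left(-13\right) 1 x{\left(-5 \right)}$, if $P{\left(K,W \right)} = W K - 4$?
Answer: $234$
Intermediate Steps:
$P{\left(K,W \right)} = -4 + K W$ ($P{\left(K,W \right)} = K W - 4 = -4 + K W$)
$x{\left(z \right)} = \left(-4 - 2 z\right) \left(2 + z\right)$ ($x{\left(z \right)} = \left(z - \left(4 + 3 z\right)\right) \left(z + 2\right) = \left(-4 - 2 z\right) \left(2 + z\right)$)
$\left(-13\right) 1 x{\left(-5 \right)} = \left(-13\right) 1 \left(-8 - -40 - 2 \left(-5\right)^{2}\right) = - 13 \left(-8 + 40 - 50\right) = \left(-13\right) \left(-18\right) = 234$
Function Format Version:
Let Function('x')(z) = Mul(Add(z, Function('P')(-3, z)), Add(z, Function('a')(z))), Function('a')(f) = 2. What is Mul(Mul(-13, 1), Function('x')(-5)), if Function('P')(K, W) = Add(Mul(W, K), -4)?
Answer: 234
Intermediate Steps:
Function('P')(K, W) = Add(-4, Mul(K, W)) (Function('P')(K, W) = Add(Mul(K, W), -4) = Add(-4, Mul(K, W)))
Function('x')(z) = Mul(Add(-4, Mul(-2, z)), Add(2, z)) (Function('x')(z) = Mul(Add(z, Add(-4, Mul(-3, z))), Add(z, 2)) = Mul(Add(-4, Mul(-2, z)), Add(2, z)))
Mul(Mul(-13, 1), Function('x')(-5)) = Mul(Mul(-13, 1), Add(-8, Mul(-8, -5), Mul(-2, Pow(-5, 2)))) = Mul(-13, Add(-8, 40, Mul(-2, 25))) = Mul(-13, Add(-8, 40, -50)) = Mul(-13, -18) = 234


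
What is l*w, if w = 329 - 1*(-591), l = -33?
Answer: -30360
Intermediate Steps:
w = 920 (w = 329 + 591 = 920)
l*w = -33*920 = -30360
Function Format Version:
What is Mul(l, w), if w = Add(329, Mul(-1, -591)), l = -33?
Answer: -30360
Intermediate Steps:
w = 920 (w = Add(329, 591) = 920)
Mul(l, w) = Mul(-33, 920) = -30360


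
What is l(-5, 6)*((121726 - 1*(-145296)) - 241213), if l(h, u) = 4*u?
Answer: 619416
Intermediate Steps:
l(-5, 6)*((121726 - 1*(-145296)) - 241213) = (4*6)*((121726 - 1*(-145296)) - 241213) = 24*((121726 + 145296) - 241213) = 24*(267022 - 241213) = 24*25809 = 619416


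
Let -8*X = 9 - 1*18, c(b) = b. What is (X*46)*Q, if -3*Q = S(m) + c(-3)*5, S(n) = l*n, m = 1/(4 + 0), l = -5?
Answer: 4485/16 ≈ 280.31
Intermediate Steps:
m = ¼ (m = 1/4 = ¼ ≈ 0.25000)
S(n) = -5*n
X = 9/8 (X = -(9 - 1*18)/8 = -(9 - 18)/8 = -⅛*(-9) = 9/8 ≈ 1.1250)
Q = 65/12 (Q = -(-5*¼ - 3*5)/3 = -(-5/4 - 15)/3 = -⅓*(-65/4) = 65/12 ≈ 5.4167)
(X*46)*Q = ((9/8)*46)*(65/12) = (207/4)*(65/12) = 4485/16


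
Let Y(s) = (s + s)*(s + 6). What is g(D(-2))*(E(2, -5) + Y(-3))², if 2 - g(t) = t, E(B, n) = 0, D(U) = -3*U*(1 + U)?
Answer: 2592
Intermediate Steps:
D(U) = -3*U*(1 + U)
Y(s) = 2*s*(6 + s) (Y(s) = (2*s)*(6 + s) = 2*s*(6 + s))
g(t) = 2 - t
g(D(-2))*(E(2, -5) + Y(-3))² = (2 - (-3)*(-2)*(1 - 2))*(0 + 2*(-3)*(6 - 3))² = (2 - (-3)*(-2)*(-1))*(0 + 2*(-3)*3)² = (2 - 1*(-6))*(0 - 18)² = (2 + 6)*(-18)² = 8*324 = 2592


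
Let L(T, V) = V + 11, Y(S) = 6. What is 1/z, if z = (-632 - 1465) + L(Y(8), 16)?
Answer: -1/2070 ≈ -0.00048309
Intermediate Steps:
L(T, V) = 11 + V
z = -2070 (z = (-632 - 1465) + (11 + 16) = -2097 + 27 = -2070)
1/z = 1/(-2070) = -1/2070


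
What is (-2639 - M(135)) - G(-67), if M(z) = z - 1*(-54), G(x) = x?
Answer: -2761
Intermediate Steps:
M(z) = 54 + z (M(z) = z + 54 = 54 + z)
(-2639 - M(135)) - G(-67) = (-2639 - (54 + 135)) - 1*(-67) = (-2639 - 1*189) + 67 = (-2639 - 189) + 67 = -2828 + 67 = -2761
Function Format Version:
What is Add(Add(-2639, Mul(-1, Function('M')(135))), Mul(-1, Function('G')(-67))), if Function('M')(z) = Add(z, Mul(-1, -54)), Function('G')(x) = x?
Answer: -2761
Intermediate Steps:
Function('M')(z) = Add(54, z) (Function('M')(z) = Add(z, 54) = Add(54, z))
Add(Add(-2639, Mul(-1, Function('M')(135))), Mul(-1, Function('G')(-67))) = Add(Add(-2639, Mul(-1, Add(54, 135))), Mul(-1, -67)) = Add(Add(-2639, Mul(-1, 189)), 67) = Add(Add(-2639, -189), 67) = Add(-2828, 67) = -2761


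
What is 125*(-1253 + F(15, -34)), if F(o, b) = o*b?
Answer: -220375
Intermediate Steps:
F(o, b) = b*o
125*(-1253 + F(15, -34)) = 125*(-1253 - 34*15) = 125*(-1253 - 510) = 125*(-1763) = -220375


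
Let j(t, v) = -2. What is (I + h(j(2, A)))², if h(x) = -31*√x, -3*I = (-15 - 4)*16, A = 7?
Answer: 75118/9 - 18848*I*√2/3 ≈ 8346.4 - 8885.0*I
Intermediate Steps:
I = 304/3 (I = -(-15 - 4)*16/3 = -(-19)*16/3 = -⅓*(-304) = 304/3 ≈ 101.33)
(I + h(j(2, A)))² = (304/3 - 31*I*√2)²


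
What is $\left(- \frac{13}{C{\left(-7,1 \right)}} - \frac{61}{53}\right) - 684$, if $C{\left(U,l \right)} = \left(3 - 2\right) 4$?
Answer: $- \frac{145941}{212} \approx -688.4$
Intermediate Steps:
$C{\left(U,l \right)} = 4$ ($C{\left(U,l \right)} = 1 \cdot 4 = 4$)
$\left(- \frac{13}{C{\left(-7,1 \right)}} - \frac{61}{53}\right) - 684 = \left(- \frac{13}{4} - \frac{61}{53}\right) - 684 = - \frac{933}{212} - 684 = - \frac{145941}{212}$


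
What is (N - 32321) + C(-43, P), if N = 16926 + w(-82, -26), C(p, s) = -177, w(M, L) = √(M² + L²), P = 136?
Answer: -15572 + 10*√74 ≈ -15486.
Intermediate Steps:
w(M, L) = √(L² + M²)
N = 16926 + 10*√74 (N = 16926 + √((-26)² + (-82)²) = 16926 + √(676 + 6724) = 16926 + √7400 = 16926 + 10*√74 ≈ 17012.)
(N - 32321) + C(-43, P) = ((16926 + 10*√74) - 32321) - 177 = (-15395 + 10*√74) - 177 = -15572 + 10*√74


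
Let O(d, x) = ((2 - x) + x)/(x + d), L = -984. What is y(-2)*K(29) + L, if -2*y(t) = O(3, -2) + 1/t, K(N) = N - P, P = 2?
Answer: -4017/4 ≈ -1004.3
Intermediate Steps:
O(d, x) = 2/(d + x)
K(N) = -2 + N (K(N) = N - 1*2 = N - 2 = -2 + N)
y(t) = -1 - 1/(2*t) (y(t) = -(2/(3 - 2) + 1/t)/2 = -(2/1 + 1/t)/2 = -(2*1 + 1/t)/2 = -(2 + 1/t)/2 = -1 - 1/(2*t))
y(-2)*K(29) + L = ((-1/2 - 1*(-2))/(-2))*(-2 + 29) - 984 = -(-1/2 + 2)/2*27 - 984 = -1/2*3/2*27 - 984 = -3/4*27 - 984 = -81/4 - 984 = -4017/4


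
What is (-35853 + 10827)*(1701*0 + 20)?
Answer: -500520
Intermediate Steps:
(-35853 + 10827)*(1701*0 + 20) = -25026*(0 + 20) = -25026*20 = -500520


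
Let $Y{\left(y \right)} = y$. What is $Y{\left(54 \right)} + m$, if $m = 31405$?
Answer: $31459$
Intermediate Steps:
$Y{\left(54 \right)} + m = 54 + 31405 = 31459$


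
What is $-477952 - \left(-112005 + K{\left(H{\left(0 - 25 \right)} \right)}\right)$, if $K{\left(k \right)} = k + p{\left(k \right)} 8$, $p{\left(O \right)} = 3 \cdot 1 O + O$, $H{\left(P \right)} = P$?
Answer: $-365122$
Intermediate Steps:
$p{\left(O \right)} = 4 O$ ($p{\left(O \right)} = 3 O + O = 4 O$)
$K{\left(k \right)} = 33 k$ ($K{\left(k \right)} = k + 4 k 8 = k + 32 k = 33 k$)
$-477952 - \left(-112005 + K{\left(H{\left(0 - 25 \right)} \right)}\right) = -477952 - \left(-112005 + 33 \left(0 - 25\right)\right) = -477952 - \left(-112005 + 33 \left(-25\right)\right) = -477952 - \left(-112005 - 825\right) = -477952 - -112830 = -477952 + 112830 = -365122$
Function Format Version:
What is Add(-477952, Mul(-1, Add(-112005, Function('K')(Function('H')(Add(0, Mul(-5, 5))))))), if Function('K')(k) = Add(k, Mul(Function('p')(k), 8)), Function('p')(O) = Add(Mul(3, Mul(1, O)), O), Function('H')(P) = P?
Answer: -365122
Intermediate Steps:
Function('p')(O) = Mul(4, O) (Function('p')(O) = Add(Mul(3, O), O) = Mul(4, O))
Function('K')(k) = Mul(33, k) (Function('K')(k) = Add(k, Mul(Mul(4, k), 8)) = Add(k, Mul(32, k)) = Mul(33, k))
Add(-477952, Mul(-1, Add(-112005, Function('K')(Function('H')(Add(0, Mul(-5, 5))))))) = Add(-477952, Mul(-1, Add(-112005, Mul(33, Add(0, Mul(-5, 5)))))) = Add(-477952, Mul(-1, Add(-112005, Mul(33, Add(0, -25))))) = Add(-477952, Mul(-1, Add(-112005, Mul(33, -25)))) = Add(-477952, Mul(-1, Add(-112005, -825))) = Add(-477952, Mul(-1, -112830)) = Add(-477952, 112830) = -365122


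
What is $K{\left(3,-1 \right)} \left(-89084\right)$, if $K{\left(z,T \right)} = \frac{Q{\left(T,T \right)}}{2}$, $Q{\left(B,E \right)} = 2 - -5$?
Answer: $-311794$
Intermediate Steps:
$Q{\left(B,E \right)} = 7$ ($Q{\left(B,E \right)} = 2 + 5 = 7$)
$K{\left(z,T \right)} = \frac{7}{2}$
$K{\left(3,-1 \right)} \left(-89084\right) = \frac{7}{2} \left(-89084\right) = -311794$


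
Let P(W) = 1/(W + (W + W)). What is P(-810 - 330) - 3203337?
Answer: -10955412541/3420 ≈ -3.2033e+6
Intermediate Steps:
P(W) = 1/(3*W) (P(W) = 1/(W + 2*W) = 1/(3*W))
P(-810 - 330) - 3203337 = 1/(3*(-810 - 330)) - 3203337 = (⅓)/(-1140) - 3203337 = (⅓)*(-1/1140) - 3203337 = -1/3420 - 3203337 = -10955412541/3420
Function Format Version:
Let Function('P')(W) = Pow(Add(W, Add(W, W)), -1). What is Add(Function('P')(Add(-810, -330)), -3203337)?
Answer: Rational(-10955412541, 3420) ≈ -3.2033e+6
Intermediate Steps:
Function('P')(W) = Mul(Rational(1, 3), Pow(W, -1)) (Function('P')(W) = Pow(Add(W, Mul(2, W)), -1) = Pow(Mul(3, W), -1) = Mul(Rational(1, 3), Pow(W, -1)))
Add(Function('P')(Add(-810, -330)), -3203337) = Add(Mul(Rational(1, 3), Pow(Add(-810, -330), -1)), -3203337) = Add(Mul(Rational(1, 3), Pow(-1140, -1)), -3203337) = Add(Mul(Rational(1, 3), Rational(-1, 1140)), -3203337) = Add(Rational(-1, 3420), -3203337) = Rational(-10955412541, 3420)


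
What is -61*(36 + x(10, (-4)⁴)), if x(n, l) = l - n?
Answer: -17202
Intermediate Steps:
-61*(36 + x(10, (-4)⁴)) = -61*(36 + ((-4)⁴ - 1*10)) = -61*(36 + (256 - 10)) = -61*(36 + 246) = -61*282 = -17202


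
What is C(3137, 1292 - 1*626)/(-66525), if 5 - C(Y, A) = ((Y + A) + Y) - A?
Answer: 6269/66525 ≈ 0.094235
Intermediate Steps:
C(Y, A) = 5 - 2*Y (C(Y, A) = 5 - (((Y + A) + Y) - A) = 5 - (((A + Y) + Y) - A) = 5 - ((A + 2*Y) - A) = 5 - 2*Y)
C(3137, 1292 - 1*626)/(-66525) = (5 - 2*3137)/(-66525) = (5 - 6274)*(-1/66525) = -6269*(-1/66525) = 6269/66525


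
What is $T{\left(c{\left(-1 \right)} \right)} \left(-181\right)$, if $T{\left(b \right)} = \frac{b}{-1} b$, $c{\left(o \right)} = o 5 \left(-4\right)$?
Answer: $72400$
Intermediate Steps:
$c{\left(o \right)} = - 20 o$ ($c{\left(o \right)} = 5 o \left(-4\right) = - 20 o$)
$T{\left(b \right)} = - b^{2}$ ($T{\left(b \right)} = b \left(-1\right) b = - b b = - b^{2}$)
$T{\left(c{\left(-1 \right)} \right)} \left(-181\right) = - \left(\left(-20\right) \left(-1\right)\right)^{2} \left(-181\right) = - 20^{2} \left(-181\right) = \left(-1\right) 400 \left(-181\right) = \left(-400\right) \left(-181\right) = 72400$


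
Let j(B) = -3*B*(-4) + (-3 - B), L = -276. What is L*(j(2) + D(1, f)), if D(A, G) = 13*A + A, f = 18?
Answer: -9108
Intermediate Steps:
D(A, G) = 14*A
j(B) = -3 + 11*B (j(B) = 12*B + (-3 - B) = -3 + 11*B)
L*(j(2) + D(1, f)) = -276*((-3 + 11*2) + 14*1) = -276*((-3 + 22) + 14) = -276*(19 + 14) = -276*33 = -9108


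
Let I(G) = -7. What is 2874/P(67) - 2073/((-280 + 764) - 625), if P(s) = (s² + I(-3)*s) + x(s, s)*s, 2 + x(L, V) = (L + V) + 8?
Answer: 4697239/314900 ≈ 14.917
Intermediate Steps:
x(L, V) = 6 + L + V (x(L, V) = -2 + ((L + V) + 8) = -2 + (8 + L + V) = 6 + L + V)
P(s) = s² - 7*s + s*(6 + 2*s) (P(s) = (s² - 7*s) + (6 + s + s)*s = (s² - 7*s) + (6 + 2*s)*s = (s² - 7*s) + s*(6 + 2*s) = s² - 7*s + s*(6 + 2*s))
2874/P(67) - 2073/((-280 + 764) - 625) = 2874/((67*(-1 + 3*67))) - 2073/((-280 + 764) - 625) = 2874/((67*(-1 + 201))) - 2073/(484 - 625) = 2874/((67*200)) - 2073/(-141) = 2874/13400 - 2073*(-1/141) = 2874*(1/13400) + 691/47 = 1437/6700 + 691/47 = 4697239/314900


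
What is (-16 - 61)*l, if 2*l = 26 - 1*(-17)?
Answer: -3311/2 ≈ -1655.5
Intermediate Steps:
l = 43/2 (l = (26 - 1*(-17))/2 = (26 + 17)/2 = (½)*43 = 43/2 ≈ 21.500)
(-16 - 61)*l = (-16 - 61)*(43/2) = -77*43/2 = -3311/2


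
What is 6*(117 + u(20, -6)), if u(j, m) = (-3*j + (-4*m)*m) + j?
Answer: -402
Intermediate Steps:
u(j, m) = -4*m² - 2*j (u(j, m) = (-3*j - 4*m²) + j = (-4*m² - 3*j) + j = -4*m² - 2*j)
6*(117 + u(20, -6)) = 6*(117 + (-4*(-6)² - 2*20)) = 6*(117 + (-4*36 - 40)) = 6*(117 + (-144 - 40)) = 6*(117 - 184) = 6*(-67) = -402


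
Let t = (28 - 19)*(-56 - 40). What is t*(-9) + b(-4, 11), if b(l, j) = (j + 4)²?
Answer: 8001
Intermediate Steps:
b(l, j) = (4 + j)²
t = -864 (t = 9*(-96) = -864)
t*(-9) + b(-4, 11) = -864*(-9) + (4 + 11)² = 7776 + 15² = 7776 + 225 = 8001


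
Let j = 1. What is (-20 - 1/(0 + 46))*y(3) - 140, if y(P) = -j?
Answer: -5519/46 ≈ -119.98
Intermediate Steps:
y(P) = -1 (y(P) = -1*1 = -1)
(-20 - 1/(0 + 46))*y(3) - 140 = (-20 - 1/(0 + 46))*(-1) - 140 = (-20 - 1/46)*(-1) - 140 = -921/46*(-1) - 140 = 921/46 - 140 = -5519/46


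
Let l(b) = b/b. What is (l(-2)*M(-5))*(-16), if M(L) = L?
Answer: 80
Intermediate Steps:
l(b) = 1
(l(-2)*M(-5))*(-16) = (1*(-5))*(-16) = -5*(-16) = 80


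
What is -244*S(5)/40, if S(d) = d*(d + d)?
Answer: -305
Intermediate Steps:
S(d) = 2*d**2 (S(d) = d*(2*d) = 2*d**2)
-244*S(5)/40 = -244/(40/((2*5**2))) = -244/(40/((2*25))) = -244/(40/50) = -244/(40*(1/50)) = -244/4/5 = -244*5/4 = -305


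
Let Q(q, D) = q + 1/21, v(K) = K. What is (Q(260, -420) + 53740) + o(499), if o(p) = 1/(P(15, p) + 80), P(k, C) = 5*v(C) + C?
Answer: 3485919095/64554 ≈ 54000.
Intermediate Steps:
P(k, C) = 6*C (P(k, C) = 5*C + C = 6*C)
o(p) = 1/(80 + 6*p) (o(p) = 1/(6*p + 80) = 1/(80 + 6*p))
Q(q, D) = 1/21 + q (Q(q, D) = q + 1/21 = 1/21 + q)
(Q(260, -420) + 53740) + o(499) = ((1/21 + 260) + 53740) + 1/(2*(40 + 3*499)) = (5461/21 + 53740) + 1/(2*(40 + 1497)) = 1134001/21 + (½)/1537 = 1134001/21 + (½)*(1/1537) = 1134001/21 + 1/3074 = 3485919095/64554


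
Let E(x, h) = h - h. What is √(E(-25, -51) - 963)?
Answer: 3*I*√107 ≈ 31.032*I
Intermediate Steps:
E(x, h) = 0
√(E(-25, -51) - 963) = √(0 - 963) = √(-963) = 3*I*√107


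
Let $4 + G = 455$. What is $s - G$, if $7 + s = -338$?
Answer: $-796$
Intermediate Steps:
$s = -345$ ($s = -7 - 338 = -345$)
$G = 451$ ($G = -4 + 455 = 451$)
$s - G = -345 - 451 = -796$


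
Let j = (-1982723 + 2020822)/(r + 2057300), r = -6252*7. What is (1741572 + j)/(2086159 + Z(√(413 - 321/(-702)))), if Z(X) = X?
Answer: 855921833420067164673/1025274301904527801840 - 10520153870073*√2515474/2050548603809055603680 ≈ 0.83481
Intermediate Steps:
r = -43764
j = 38099/2013536 (j = (-1982723 + 2020822)/(-43764 + 2057300) = 38099/2013536 ≈ 0.018921)
(1741572 + j)/(2086159 + Z(√(413 - 321/(-702)))) = (1741572 + 38099/2013536)/(2086159 + √(413 - 321/(-702))) = 3506717956691/(2013536*(2086159 + √(413 - 321*(-1/702)))) = 3506717956691/(2013536*(2086159 + √(413 + 107/234))) = 3506717956691/(2013536*(2086159 + √(96749/234))) = 3506717956691/(2013536*(2086159 + √2515474/78))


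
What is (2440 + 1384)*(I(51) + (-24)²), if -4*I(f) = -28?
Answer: 2229392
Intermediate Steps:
I(f) = 7 (I(f) = -¼*(-28) = 7)
(2440 + 1384)*(I(51) + (-24)²) = (2440 + 1384)*(7 + (-24)²) = 3824*(7 + 576) = 3824*583 = 2229392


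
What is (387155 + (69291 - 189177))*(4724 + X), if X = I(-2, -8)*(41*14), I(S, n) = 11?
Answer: 2950115222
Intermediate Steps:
X = 6314 (X = 11*(41*14) = 11*574 = 6314)
(387155 + (69291 - 189177))*(4724 + X) = (387155 + (69291 - 189177))*(4724 + 6314) = (387155 - 119886)*11038 = 267269*11038 = 2950115222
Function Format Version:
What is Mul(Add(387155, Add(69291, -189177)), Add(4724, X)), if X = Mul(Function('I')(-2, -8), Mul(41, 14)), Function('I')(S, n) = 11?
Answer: 2950115222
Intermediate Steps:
X = 6314 (X = Mul(11, Mul(41, 14)) = Mul(11, 574) = 6314)
Mul(Add(387155, Add(69291, -189177)), Add(4724, X)) = Mul(Add(387155, Add(69291, -189177)), Add(4724, 6314)) = Mul(Add(387155, -119886), 11038) = Mul(267269, 11038) = 2950115222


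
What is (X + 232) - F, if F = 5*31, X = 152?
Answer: 229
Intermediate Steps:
F = 155
(X + 232) - F = (152 + 232) - 1*155 = 384 - 155 = 229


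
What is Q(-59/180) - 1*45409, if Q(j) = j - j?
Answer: -45409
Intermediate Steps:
Q(j) = 0
Q(-59/180) - 1*45409 = 0 - 1*45409 = 0 - 45409 = -45409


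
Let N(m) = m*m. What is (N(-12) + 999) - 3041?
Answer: -1898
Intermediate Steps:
N(m) = m²
(N(-12) + 999) - 3041 = ((-12)² + 999) - 3041 = (144 + 999) - 3041 = 1143 - 3041 = -1898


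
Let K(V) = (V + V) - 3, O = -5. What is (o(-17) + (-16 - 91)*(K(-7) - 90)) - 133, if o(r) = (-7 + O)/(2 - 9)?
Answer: 79224/7 ≈ 11318.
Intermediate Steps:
o(r) = 12/7 (o(r) = (-7 - 5)/(2 - 9) = -12/(-7) = -12*(-⅐) = 12/7)
K(V) = -3 + 2*V (K(V) = 2*V - 3 = -3 + 2*V)
(o(-17) + (-16 - 91)*(K(-7) - 90)) - 133 = (12/7 + (-16 - 91)*((-3 + 2*(-7)) - 90)) - 133 = (12/7 - 107*((-3 - 14) - 90)) - 133 = (12/7 - 107*(-17 - 90)) - 133 = (12/7 - 107*(-107)) - 133 = (12/7 + 11449) - 133 = 80155/7 - 133 = 79224/7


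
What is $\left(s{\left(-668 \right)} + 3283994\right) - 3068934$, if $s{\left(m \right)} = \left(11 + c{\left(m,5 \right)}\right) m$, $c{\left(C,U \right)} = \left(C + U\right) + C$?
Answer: $1096820$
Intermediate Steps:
$c{\left(C,U \right)} = U + 2 C$
$s{\left(m \right)} = m \left(16 + 2 m\right)$ ($s{\left(m \right)} = \left(11 + \left(5 + 2 m\right)\right) m = \left(16 + 2 m\right) m = m \left(16 + 2 m\right)$)
$\left(s{\left(-668 \right)} + 3283994\right) - 3068934 = \left(2 \left(-668\right) \left(8 - 668\right) + 3283994\right) - 3068934 = \left(2 \left(-668\right) \left(-660\right) + 3283994\right) - 3068934 = \left(881760 + 3283994\right) - 3068934 = 4165754 - 3068934 = 1096820$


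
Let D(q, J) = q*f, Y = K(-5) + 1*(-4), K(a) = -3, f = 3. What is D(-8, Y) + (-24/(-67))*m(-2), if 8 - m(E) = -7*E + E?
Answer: -1704/67 ≈ -25.433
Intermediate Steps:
Y = -7 (Y = -3 + 1*(-4) = -3 - 4 = -7)
m(E) = 8 + 6*E (m(E) = 8 - (-7*E + E) = 8 - (-6)*E = 8 + 6*E)
D(q, J) = 3*q (D(q, J) = q*3 = 3*q)
D(-8, Y) + (-24/(-67))*m(-2) = 3*(-8) + (-24/(-67))*(8 + 6*(-2)) = -24 + (-24*(-1/67))*(8 - 12) = -24 + (24/67)*(-4) = -24 - 96/67 = -1704/67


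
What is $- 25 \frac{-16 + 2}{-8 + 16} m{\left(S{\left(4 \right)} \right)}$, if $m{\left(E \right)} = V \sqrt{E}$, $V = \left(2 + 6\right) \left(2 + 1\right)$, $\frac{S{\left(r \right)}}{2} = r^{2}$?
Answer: $4200 \sqrt{2} \approx 5939.7$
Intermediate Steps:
$S{\left(r \right)} = 2 r^{2}$
$V = 24$ ($V = 8 \cdot 3 = 24$)
$m{\left(E \right)} = 24 \sqrt{E}$
$- 25 \frac{-16 + 2}{-8 + 16} m{\left(S{\left(4 \right)} \right)} = - 25 \frac{-16 + 2}{-8 + 16} \cdot 24 \sqrt{2 \cdot 4^{2}} = - 25 \left(- \frac{14}{8}\right) 24 \sqrt{2 \cdot 16} = - 25 \left(\left(-14\right) \frac{1}{8}\right) 24 \sqrt{32} = \left(-25\right) \left(- \frac{7}{4}\right) 24 \cdot 4 \sqrt{2} = \frac{175 \cdot 96 \sqrt{2}}{4} = 4200 \sqrt{2}$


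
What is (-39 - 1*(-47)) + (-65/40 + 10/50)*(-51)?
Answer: 3227/40 ≈ 80.675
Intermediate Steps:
(-39 - 1*(-47)) + (-65/40 + 10/50)*(-51) = (-39 + 47) + (-65*1/40 + 10*(1/50))*(-51) = 8 + (-13/8 + 1/5)*(-51) = 8 - 57/40*(-51) = 8 + 2907/40 = 3227/40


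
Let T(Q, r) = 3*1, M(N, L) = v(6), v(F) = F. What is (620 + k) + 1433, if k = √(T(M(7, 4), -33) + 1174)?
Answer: 2053 + √1177 ≈ 2087.3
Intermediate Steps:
M(N, L) = 6
T(Q, r) = 3
k = √1177 (k = √(3 + 1174) = √1177 ≈ 34.307)
(620 + k) + 1433 = (620 + √1177) + 1433 = 2053 + √1177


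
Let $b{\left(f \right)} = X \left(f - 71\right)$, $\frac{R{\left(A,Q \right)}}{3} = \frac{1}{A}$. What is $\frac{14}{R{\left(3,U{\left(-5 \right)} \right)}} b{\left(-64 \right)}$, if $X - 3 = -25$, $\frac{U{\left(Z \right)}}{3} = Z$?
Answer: $41580$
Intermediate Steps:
$U{\left(Z \right)} = 3 Z$
$R{\left(A,Q \right)} = \frac{3}{A}$
$X = -22$ ($X = 3 - 25 = -22$)
$b{\left(f \right)} = 1562 - 22 f$ ($b{\left(f \right)} = - 22 \left(f - 71\right) = - 22 \left(-71 + f\right) = 1562 - 22 f$)
$\frac{14}{R{\left(3,U{\left(-5 \right)} \right)}} b{\left(-64 \right)} = \frac{14}{3 \cdot \frac{1}{3}} \left(1562 - -1408\right) = \frac{14}{3 \cdot \frac{1}{3}} \left(1562 + 1408\right) = \frac{14}{1} \cdot 2970 = 14 \cdot 1 \cdot 2970 = 14 \cdot 2970 = 41580$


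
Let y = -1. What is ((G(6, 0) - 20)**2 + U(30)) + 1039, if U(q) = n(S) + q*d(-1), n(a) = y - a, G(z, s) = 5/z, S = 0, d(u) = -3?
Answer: 47353/36 ≈ 1315.4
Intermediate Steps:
n(a) = -1 - a
U(q) = -1 - 3*q (U(q) = (-1 - 1*0) + q*(-3) = (-1 + 0) - 3*q = -1 - 3*q)
((G(6, 0) - 20)**2 + U(30)) + 1039 = ((5/6 - 20)**2 + (-1 - 3*30)) + 1039 = ((5*(1/6) - 20)**2 + (-1 - 90)) + 1039 = ((5/6 - 20)**2 - 91) + 1039 = ((-115/6)**2 - 91) + 1039 = (13225/36 - 91) + 1039 = 9949/36 + 1039 = 47353/36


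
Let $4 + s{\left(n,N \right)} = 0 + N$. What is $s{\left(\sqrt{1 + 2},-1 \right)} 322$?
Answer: $-1610$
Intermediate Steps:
$s{\left(n,N \right)} = -4 + N$ ($s{\left(n,N \right)} = -4 + \left(0 + N\right) = -4 + N$)
$s{\left(\sqrt{1 + 2},-1 \right)} 322 = \left(-4 - 1\right) 322 = \left(-5\right) 322 = -1610$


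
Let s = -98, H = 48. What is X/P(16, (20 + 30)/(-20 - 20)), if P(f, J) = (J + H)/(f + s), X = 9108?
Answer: -271584/17 ≈ -15976.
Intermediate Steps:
P(f, J) = (48 + J)/(-98 + f) (P(f, J) = (J + 48)/(f - 98) = (48 + J)/(-98 + f))
X/P(16, (20 + 30)/(-20 - 20)) = 9108/(((48 + (20 + 30)/(-20 - 20))/(-98 + 16))) = 9108/(((48 + 50/(-40))/(-82))) = 9108/((-(48 + 50*(-1/40))/82)) = 9108/((-(48 - 5/4)/82)) = 9108/((-1/82*187/4)) = 9108/(-187/328) = 9108*(-328/187) = -271584/17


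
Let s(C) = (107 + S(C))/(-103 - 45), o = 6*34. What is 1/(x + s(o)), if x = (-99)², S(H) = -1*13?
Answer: 74/725227 ≈ 0.00010204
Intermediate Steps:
S(H) = -13
x = 9801
o = 204
s(C) = -47/74 (s(C) = (107 - 13)/(-103 - 45) = 94/(-148) = 94*(-1/148) = -47/74)
1/(x + s(o)) = 1/(9801 - 47/74) = 1/(725227/74) = 74/725227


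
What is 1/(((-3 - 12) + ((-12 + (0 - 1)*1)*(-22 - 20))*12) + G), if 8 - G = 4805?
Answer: 1/1740 ≈ 0.00057471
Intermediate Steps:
G = -4797 (G = 8 - 1*4805 = 8 - 4805 = -4797)
1/(((-3 - 12) + ((-12 + (0 - 1)*1)*(-22 - 20))*12) + G) = 1/(((-3 - 12) + ((-12 + (0 - 1)*1)*(-22 - 20))*12) - 4797) = 1/((-15 + ((-12 - 1*1)*(-42))*12) - 4797) = 1/((-15 + ((-12 - 1)*(-42))*12) - 4797) = 1/((-15 - 13*(-42)*12) - 4797) = 1/((-15 + 546*12) - 4797) = 1/((-15 + 6552) - 4797) = 1/(6537 - 4797) = 1/1740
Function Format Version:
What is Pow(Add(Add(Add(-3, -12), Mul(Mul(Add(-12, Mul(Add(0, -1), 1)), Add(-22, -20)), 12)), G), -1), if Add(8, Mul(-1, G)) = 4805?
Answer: Rational(1, 1740) ≈ 0.00057471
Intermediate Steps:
G = -4797 (G = Add(8, Mul(-1, 4805)) = Add(8, -4805) = -4797)
Pow(Add(Add(Add(-3, -12), Mul(Mul(Add(-12, Mul(Add(0, -1), 1)), Add(-22, -20)), 12)), G), -1) = Pow(Add(Add(Add(-3, -12), Mul(Mul(Add(-12, Mul(Add(0, -1), 1)), Add(-22, -20)), 12)), -4797), -1) = Pow(Add(Add(-15, Mul(Mul(Add(-12, Mul(-1, 1)), -42), 12)), -4797), -1) = Pow(Add(Add(-15, Mul(Mul(Add(-12, -1), -42), 12)), -4797), -1) = Pow(Add(Add(-15, Mul(Mul(-13, -42), 12)), -4797), -1) = Pow(Add(Add(-15, Mul(546, 12)), -4797), -1) = Pow(Add(Add(-15, 6552), -4797), -1) = Pow(Add(6537, -4797), -1) = Pow(1740, -1) = Rational(1, 1740)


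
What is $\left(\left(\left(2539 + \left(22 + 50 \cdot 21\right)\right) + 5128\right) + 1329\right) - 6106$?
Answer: $3962$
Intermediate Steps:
$\left(\left(\left(2539 + \left(22 + 50 \cdot 21\right)\right) + 5128\right) + 1329\right) - 6106 = \left(\left(\left(2539 + \left(22 + 1050\right)\right) + 5128\right) + 1329\right) - 6106 = \left(\left(\left(2539 + 1072\right) + 5128\right) + 1329\right) - 6106 = \left(\left(3611 + 5128\right) + 1329\right) - 6106 = \left(8739 + 1329\right) - 6106 = 10068 - 6106 = 3962$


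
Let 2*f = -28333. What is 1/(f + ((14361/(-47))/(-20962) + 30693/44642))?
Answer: -1691612438/23963039899963 ≈ -7.0593e-5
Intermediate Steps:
f = -28333/2 (f = (1/2)*(-28333) = -28333/2 ≈ -14167.)
1/(f + ((14361/(-47))/(-20962) + 30693/44642)) = 1/(-28333/2 + ((14361/(-47))/(-20962) + 30693/44642)) = 1/(-28333/2 + ((14361*(-1/47))*(-1/20962) + 30693*(1/44642))) = 1/(-28333/2 + (-14361/47*(-1/20962) + 2361/3434)) = 1/(-28333/2 + (14361/985214 + 2361/3434)) = 1/(-28333/2 + 593851482/845806219) = 1/(-23963039899963/1691612438) = -1691612438/23963039899963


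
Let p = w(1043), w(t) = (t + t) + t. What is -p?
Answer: -3129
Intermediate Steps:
w(t) = 3*t (w(t) = 2*t + t = 3*t)
p = 3129 (p = 3*1043 = 3129)
-p = -1*3129 = -3129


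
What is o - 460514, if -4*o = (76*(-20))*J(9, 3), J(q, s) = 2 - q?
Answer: -463174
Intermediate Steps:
o = -2660 (o = -76*(-20)*(2 - 1*9)/4 = -(-380)*(2 - 9) = -(-380)*(-7) = -1/4*10640 = -2660)
o - 460514 = -2660 - 460514 = -463174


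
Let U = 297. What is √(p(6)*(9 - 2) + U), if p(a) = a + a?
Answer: √381 ≈ 19.519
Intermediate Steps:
p(a) = 2*a
√(p(6)*(9 - 2) + U) = √((2*6)*(9 - 2) + 297) = √(12*7 + 297) = √(84 + 297) = √381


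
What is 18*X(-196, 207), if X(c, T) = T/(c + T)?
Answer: 3726/11 ≈ 338.73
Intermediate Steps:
X(c, T) = T/(T + c)
18*X(-196, 207) = 18*(207/(207 - 196)) = 18*(207/11) = 3726/11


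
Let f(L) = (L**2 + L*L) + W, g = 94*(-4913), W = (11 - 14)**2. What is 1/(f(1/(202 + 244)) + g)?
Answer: -99458/45930997353 ≈ -2.1654e-6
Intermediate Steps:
W = 9 (W = (-3)**2 = 9)
g = -461822
f(L) = 9 + 2*L**2 (f(L) = (L**2 + L*L) + 9 = (L**2 + L**2) + 9 = 2*L**2 + 9 = 9 + 2*L**2)
1/(f(1/(202 + 244)) + g) = 1/((9 + 2*(1/(202 + 244))**2) - 461822) = 1/((9 + 2*(1/446)**2) - 461822) = 1/((9 + 2*(1/198916)) - 461822) = 1/((9 + 1/99458) - 461822) = 1/(895123/99458 - 461822) = 1/(-45930997353/99458) = -99458/45930997353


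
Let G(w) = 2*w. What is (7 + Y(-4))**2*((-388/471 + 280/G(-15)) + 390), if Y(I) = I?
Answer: 536718/157 ≈ 3418.6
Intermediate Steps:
(7 + Y(-4))**2*((-388/471 + 280/G(-15)) + 390) = (7 - 4)**2*((-388/471 + 280/((2*(-15)))) + 390) = 3**2*((-388*1/471 + 280/(-30)) + 390) = 9*((-388/471 + 280*(-1/30)) + 390) = 9*((-388/471 - 28/3) + 390) = 9*(-4784/471 + 390) = 9*(178906/471) = 536718/157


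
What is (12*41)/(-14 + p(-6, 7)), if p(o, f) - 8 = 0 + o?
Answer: -41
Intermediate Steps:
p(o, f) = 8 + o (p(o, f) = 8 + (0 + o) = 8 + o)
(12*41)/(-14 + p(-6, 7)) = (12*41)/(-14 + (8 - 6)) = 492/(-14 + 2) = 492/(-12) = 492*(-1/12) = -41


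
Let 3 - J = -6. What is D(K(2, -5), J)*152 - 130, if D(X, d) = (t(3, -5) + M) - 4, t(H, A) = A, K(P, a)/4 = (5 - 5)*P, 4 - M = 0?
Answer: -890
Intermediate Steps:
M = 4 (M = 4 - 1*0 = 4 + 0 = 4)
J = 9 (J = 3 - 1*(-6) = 3 + 6 = 9)
K(P, a) = 0 (K(P, a) = 4*((5 - 5)*P) = 4*(0*P) = 4*0 = 0)
D(X, d) = -5 (D(X, d) = (-5 + 4) - 4 = -1 - 4 = -5)
D(K(2, -5), J)*152 - 130 = -5*152 - 130 = -760 - 130 = -890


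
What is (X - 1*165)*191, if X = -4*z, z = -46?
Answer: 3629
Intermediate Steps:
X = 184 (X = -4*(-46) = 184)
(X - 1*165)*191 = (184 - 1*165)*191 = (184 - 165)*191 = 19*191 = 3629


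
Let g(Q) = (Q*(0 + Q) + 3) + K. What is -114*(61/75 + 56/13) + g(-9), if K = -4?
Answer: -163734/325 ≈ -503.80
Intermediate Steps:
g(Q) = -1 + Q² (g(Q) = (Q*(0 + Q) + 3) - 4 = (Q*Q + 3) - 4 = (Q² + 3) - 4 = (3 + Q²) - 4 = -1 + Q²)
-114*(61/75 + 56/13) + g(-9) = -114*(61/75 + 56/13) + (-1 + (-9)²) = -114*(61*(1/75) + 56*(1/13)) + (-1 + 81) = -114*(61/75 + 56/13) + 80 = -114*4993/975 + 80 = -189734/325 + 80 = -163734/325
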